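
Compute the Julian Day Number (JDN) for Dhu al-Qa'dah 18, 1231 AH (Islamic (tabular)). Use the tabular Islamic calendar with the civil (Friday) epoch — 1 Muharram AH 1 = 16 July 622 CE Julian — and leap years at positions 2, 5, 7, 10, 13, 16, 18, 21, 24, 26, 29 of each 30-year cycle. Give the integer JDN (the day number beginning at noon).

Equivalently 10 October 1816 (Gregorian).
JDN 2400001 is 17 November 1858 CE (Gregorian), MJD 0; the target day is −15378 days from there, so JDN = 2384623.

2384623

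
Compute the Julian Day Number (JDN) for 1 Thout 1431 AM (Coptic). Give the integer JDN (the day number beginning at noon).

Equivalently 9 September 1714 (Gregorian).
JDN 2451545 is 1 January 2000 CE (Gregorian); the target day is −104208 days from there, so JDN = 2347337.

2347337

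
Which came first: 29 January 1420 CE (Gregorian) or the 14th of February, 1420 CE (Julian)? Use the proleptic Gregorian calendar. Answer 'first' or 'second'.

The two dates have Julian Day Numbers 2239732 and 2239757 respectively.
Since 2239732 < 2239757, the first date comes first.

first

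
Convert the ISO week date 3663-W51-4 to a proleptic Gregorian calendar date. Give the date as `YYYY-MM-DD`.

ISO week 1 of 3663 is the week containing the first Thursday of 3663.
Week 51, day 4 (Thursday) lands on 3663-12-20.

3663-12-20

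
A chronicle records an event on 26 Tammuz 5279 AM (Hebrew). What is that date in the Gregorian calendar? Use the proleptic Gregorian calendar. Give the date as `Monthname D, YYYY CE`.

July 5, 1519 CE

Julian Day Number of the source date = 2276048.
Converting JDN 2276048 to the Gregorian calendar gives 5 July 1519 CE.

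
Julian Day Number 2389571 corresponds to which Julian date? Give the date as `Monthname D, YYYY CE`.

April 16, 1830 CE

The Gregorian equivalent of JDN 2389571 is 28 April 1830.
In the Julian calendar that day is April 16, 1830 CE.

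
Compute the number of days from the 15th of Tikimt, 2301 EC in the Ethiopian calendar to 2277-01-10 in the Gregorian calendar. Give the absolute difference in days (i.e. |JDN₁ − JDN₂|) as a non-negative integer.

11613

JDN of the first date = 2564340.
JDN of the second date = 2552727.
|2552727 − 2564340| = 11613.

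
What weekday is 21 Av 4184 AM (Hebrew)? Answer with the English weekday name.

Sunday

In the proleptic Gregorian calendar this is 4 August 424 (JDN 1876139).
1876139 ≡ 6 (mod 7); counting from Monday = 0 gives Sunday.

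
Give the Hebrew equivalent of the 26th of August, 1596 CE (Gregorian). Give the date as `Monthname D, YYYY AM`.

Julian Day Number of the source date = 2304225.
Converting JDN 2304225 to the Hebrew calendar gives 2 Elul 5356 AM.

Elul 2, 5356 AM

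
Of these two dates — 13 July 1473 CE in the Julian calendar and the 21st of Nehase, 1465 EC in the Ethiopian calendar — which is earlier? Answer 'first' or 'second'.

Converting both to JDN: 2259265 vs 2259297; the smaller is the first.

first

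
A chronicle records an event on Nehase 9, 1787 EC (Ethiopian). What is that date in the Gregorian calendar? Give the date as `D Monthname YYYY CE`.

Both dates share Julian Day Number 2376895; in the Gregorian calendar that is 13 August 1795 CE.

13 August 1795 CE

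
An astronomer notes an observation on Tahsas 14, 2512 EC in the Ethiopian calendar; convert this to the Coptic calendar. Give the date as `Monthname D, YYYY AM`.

Both dates share Julian Day Number 2641467; in the Coptic calendar that is 14 Koiak 2236 AM.

Koiak 14, 2236 AM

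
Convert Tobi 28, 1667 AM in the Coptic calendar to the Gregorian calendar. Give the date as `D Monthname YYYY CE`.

5 February 1951 CE

Julian Day Number of the source date = 2433683.
Converting JDN 2433683 to the Gregorian calendar gives 5 February 1951 CE.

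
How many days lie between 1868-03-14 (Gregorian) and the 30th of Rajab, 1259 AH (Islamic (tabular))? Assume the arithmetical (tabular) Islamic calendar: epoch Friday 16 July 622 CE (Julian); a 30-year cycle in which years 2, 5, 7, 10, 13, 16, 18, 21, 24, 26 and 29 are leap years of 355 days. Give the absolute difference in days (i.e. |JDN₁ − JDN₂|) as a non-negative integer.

8967

First date → JDN 2403406; second date → JDN 2394439.
The interval is |2403406 − 2394439| = 8967 days.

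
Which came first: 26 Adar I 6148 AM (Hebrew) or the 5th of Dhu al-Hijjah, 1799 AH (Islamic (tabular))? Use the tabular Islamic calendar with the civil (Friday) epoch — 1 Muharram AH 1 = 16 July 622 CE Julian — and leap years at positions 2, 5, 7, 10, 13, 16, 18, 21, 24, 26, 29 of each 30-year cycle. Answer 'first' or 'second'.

second

Converting both to JDN: 2593324 vs 2585920; the smaller is the second.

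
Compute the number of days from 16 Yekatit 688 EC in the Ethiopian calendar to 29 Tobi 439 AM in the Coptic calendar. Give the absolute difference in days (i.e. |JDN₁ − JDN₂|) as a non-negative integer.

JDN of the first date = 1975313.
JDN of the second date = 1985157.
|1985157 − 1975313| = 9844.

9844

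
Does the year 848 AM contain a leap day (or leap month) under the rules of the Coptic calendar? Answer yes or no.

no

848 mod 4 = 0; in the Coptic calendar a year is leap when year mod 4 = 3, so it is a common year.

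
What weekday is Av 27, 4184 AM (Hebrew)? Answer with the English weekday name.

Equivalently 10 August 424 Gregorian, JDN 1876145.
Since JDN mod 7 = 5 (0 = Monday), the day is Saturday.

Saturday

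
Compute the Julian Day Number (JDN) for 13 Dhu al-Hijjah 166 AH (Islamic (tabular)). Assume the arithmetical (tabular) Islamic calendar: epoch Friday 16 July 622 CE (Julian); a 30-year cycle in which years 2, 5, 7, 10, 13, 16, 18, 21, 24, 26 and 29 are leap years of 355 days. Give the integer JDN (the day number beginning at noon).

2007247

In the proleptic Gregorian calendar the same day is 22 July 783.
JDN 2451545 is 1 January 2000 CE (Gregorian); the target day is −444298 days from there, so JDN = 2007247.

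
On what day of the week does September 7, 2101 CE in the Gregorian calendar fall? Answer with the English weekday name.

Wednesday

Since JDN mod 7 = 2 (0 = Monday), the day is Wednesday.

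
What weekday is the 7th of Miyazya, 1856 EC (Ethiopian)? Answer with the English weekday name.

Thursday

Equivalently 14 April 1864 Gregorian, JDN 2401976.
2401976 ≡ 3 (mod 7); counting from Monday = 0 gives Thursday.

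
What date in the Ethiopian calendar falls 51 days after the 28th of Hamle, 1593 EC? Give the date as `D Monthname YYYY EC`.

14 Meskerem 1594 EC

JDN of the 28th of Hamle, 1593 EC = 2306026.
2306026 + 51 = 2306077.
JDN 2306077 in the Ethiopian calendar is 14 Meskerem 1594 EC.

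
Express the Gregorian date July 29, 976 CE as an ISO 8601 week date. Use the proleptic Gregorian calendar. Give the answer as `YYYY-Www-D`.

0976-W31-1

The weekday is Monday (ISO weekday 1).
That Monday belongs to ISO week 31 of ISO year 976.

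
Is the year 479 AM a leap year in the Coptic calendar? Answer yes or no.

479 mod 4 = 3; in the Coptic calendar a year is leap when year mod 4 = 3, so it is a leap year.

yes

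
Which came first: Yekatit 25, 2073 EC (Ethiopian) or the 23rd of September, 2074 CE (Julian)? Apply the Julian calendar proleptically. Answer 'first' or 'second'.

second

First date → JDN 2481193; second date → JDN 2478852.
JDN 2478852 < JDN 2481193, so the second date is earlier.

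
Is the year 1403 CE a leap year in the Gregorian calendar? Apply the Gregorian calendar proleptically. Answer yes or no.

no

1403 is not divisible by 4, so it is a common year.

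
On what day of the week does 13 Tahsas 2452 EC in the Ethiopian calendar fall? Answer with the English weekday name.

In the Gregorian calendar this is 26 December 2459 (JDN 2619551).
2619551 ≡ 4 (mod 7); counting from Monday = 0 gives Friday.

Friday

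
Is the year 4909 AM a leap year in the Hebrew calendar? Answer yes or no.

Hebrew year 4909 is year 7 of its 19-year Metonic cycle; leap years are at positions 3, 6, 8, 11, 14, 17, 19, so it is a common year (12 months).

no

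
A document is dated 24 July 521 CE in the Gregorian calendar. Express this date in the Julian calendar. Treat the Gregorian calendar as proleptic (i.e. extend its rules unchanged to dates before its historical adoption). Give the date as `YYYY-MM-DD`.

For dates in this range the Gregorian date is 2 days ahead of the Julian.
24 July 521 Gregorian − 2 days → 22 July 521 Julian.

0521-07-22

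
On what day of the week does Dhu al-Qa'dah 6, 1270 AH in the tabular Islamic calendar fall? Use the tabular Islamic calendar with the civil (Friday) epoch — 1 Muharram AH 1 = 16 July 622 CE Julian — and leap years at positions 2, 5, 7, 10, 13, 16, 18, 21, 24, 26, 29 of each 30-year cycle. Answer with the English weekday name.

Monday

Equivalently 31 July 1854 Gregorian, JDN 2398431.
2398431 ≡ 0 (mod 7); counting from Monday = 0 gives Monday.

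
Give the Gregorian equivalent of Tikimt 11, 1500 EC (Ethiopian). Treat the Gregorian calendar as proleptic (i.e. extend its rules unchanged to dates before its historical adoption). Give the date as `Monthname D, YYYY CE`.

Julian Day Number of the source date = 2271771.
Converting JDN 2271771 to the Gregorian calendar gives 19 October 1507 CE.

October 19, 1507 CE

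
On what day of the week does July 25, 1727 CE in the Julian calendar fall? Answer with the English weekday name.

In the Gregorian calendar this is 5 August 1727 (JDN 2352050).
JDN 2352050 mod 7 = 1, and JDN 0 was a Monday, so this is a Tuesday.

Tuesday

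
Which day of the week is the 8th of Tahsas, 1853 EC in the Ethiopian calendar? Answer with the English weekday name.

Sunday

In the Gregorian calendar this is 16 December 1860 (JDN 2400761).
JDN 2400761 mod 7 = 6, and JDN 0 was a Monday, so this is a Sunday.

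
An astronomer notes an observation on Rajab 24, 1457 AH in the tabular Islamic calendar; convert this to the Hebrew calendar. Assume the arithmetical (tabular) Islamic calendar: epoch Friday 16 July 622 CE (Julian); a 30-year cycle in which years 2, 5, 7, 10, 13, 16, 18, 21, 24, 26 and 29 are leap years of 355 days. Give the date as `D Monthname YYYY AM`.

23 Elul 5795 AM

Both dates share Julian Day Number 2464598; in the Hebrew calendar that is 23 Elul 5795 AM.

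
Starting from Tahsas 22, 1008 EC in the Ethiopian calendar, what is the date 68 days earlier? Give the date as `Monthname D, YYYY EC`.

JDN of Tahsas 22, 1008 EC = 2092139.
2092139 − 68 = 2092071.
JDN 2092071 in the Ethiopian calendar is Tikimt 14, 1008 EC.

Tikimt 14, 1008 EC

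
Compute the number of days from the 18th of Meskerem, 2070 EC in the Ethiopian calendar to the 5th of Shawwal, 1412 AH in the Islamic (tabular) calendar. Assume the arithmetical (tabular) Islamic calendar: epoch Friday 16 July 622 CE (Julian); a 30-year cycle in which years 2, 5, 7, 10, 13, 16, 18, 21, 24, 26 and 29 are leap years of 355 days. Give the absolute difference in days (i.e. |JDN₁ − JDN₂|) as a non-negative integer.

31219

JDN of the first date = 2479940.
JDN of the second date = 2448721.
|2448721 − 2479940| = 31219.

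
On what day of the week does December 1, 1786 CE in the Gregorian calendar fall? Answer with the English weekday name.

JDN 2373718 mod 7 = 4, and JDN 0 was a Monday, so this is a Friday.

Friday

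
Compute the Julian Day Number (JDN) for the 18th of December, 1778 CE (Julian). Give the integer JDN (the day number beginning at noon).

2370824

In the Gregorian calendar the same day is 29 December 1778.
JDN 2451545 is 1 January 2000 CE (Gregorian); the target day is −80721 days from there, so JDN = 2370824.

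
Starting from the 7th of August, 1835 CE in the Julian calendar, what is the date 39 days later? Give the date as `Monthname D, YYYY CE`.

September 15, 1835 CE

The starting date is JDN 2391510; 2391510 + 39 = 2391549.
JDN 2391549 corresponds to September 15, 1835 CE.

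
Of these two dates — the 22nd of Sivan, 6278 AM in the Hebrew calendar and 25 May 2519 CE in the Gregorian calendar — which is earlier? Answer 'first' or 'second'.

The two dates have Julian Day Numbers 2640922 and 2641250 respectively.
Since 2640922 < 2641250, the first date comes first.

first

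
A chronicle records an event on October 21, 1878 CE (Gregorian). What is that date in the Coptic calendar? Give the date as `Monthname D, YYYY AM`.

Julian Day Number of the source date = 2407279.
Converting JDN 2407279 to the Coptic calendar gives 12 Paopi 1595 AM.

Paopi 12, 1595 AM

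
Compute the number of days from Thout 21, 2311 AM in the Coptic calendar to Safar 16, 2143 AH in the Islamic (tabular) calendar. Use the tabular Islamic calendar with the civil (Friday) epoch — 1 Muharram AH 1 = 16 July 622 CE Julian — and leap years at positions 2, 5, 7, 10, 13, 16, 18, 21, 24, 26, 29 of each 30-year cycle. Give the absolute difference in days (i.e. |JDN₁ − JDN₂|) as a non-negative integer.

38761

JDN of the first date = 2668777.
JDN of the second date = 2707538.
|2707538 − 2668777| = 38761.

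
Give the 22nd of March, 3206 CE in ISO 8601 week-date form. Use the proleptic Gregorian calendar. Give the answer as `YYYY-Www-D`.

3206-W12-3

The weekday is Wednesday (ISO weekday 3).
That Wednesday belongs to ISO week 12 of ISO year 3206.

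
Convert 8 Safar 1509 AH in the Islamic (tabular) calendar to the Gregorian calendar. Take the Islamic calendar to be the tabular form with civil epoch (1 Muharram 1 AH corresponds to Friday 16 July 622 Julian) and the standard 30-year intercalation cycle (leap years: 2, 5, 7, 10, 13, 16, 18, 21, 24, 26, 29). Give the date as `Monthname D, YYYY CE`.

Julian Day Number of the source date = 2482862.
Converting JDN 2482862 to the Gregorian calendar gives 28 September 2085 CE.

September 28, 2085 CE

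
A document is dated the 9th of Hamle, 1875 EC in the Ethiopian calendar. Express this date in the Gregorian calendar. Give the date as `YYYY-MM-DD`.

Julian Day Number of the source date = 2409007.
Converting JDN 2409007 to the Gregorian calendar gives 15 July 1883 CE.

1883-07-15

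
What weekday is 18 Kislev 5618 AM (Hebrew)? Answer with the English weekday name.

In the Gregorian calendar this is 5 December 1857 (JDN 2399654).
2399654 ≡ 5 (mod 7); counting from Monday = 0 gives Saturday.

Saturday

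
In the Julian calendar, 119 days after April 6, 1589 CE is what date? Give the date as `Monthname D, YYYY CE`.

August 3, 1589 CE

Counting 119 days forward from JDN 2301536 reaches JDN 2301655, which is August 3, 1589 CE.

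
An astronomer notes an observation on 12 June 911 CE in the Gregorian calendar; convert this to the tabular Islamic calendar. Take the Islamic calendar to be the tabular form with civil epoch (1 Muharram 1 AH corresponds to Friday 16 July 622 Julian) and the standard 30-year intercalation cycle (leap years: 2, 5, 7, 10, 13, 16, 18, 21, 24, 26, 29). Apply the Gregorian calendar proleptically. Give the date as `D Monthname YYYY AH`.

6 Shawwal 298 AH

Both dates share Julian Day Number 2053958; in the tabular Islamic calendar that is 6 Shawwal 298 AH.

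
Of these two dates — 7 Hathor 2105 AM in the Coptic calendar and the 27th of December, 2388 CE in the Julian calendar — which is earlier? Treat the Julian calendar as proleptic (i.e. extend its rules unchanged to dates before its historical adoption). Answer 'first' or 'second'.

Converting both to JDN: 2593582 vs 2593636; the smaller is the first.

first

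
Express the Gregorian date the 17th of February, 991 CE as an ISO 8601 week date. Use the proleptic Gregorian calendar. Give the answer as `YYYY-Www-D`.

0991-W07-4

The weekday is Thursday (ISO weekday 4).
That Thursday belongs to ISO week 7 of ISO year 991.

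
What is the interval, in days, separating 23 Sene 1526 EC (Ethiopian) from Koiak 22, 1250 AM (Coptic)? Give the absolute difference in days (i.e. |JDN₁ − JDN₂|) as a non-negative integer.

JDN of the first date = 2281519.
JDN of the second date = 2281338.
|2281338 − 2281519| = 181.

181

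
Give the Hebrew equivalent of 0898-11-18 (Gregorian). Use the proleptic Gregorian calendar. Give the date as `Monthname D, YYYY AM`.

Cheshvan 25, 4659 AM

Julian Day Number of the source date = 2049370.
Converting JDN 2049370 to the Hebrew calendar gives 25 Cheshvan 4659 AM.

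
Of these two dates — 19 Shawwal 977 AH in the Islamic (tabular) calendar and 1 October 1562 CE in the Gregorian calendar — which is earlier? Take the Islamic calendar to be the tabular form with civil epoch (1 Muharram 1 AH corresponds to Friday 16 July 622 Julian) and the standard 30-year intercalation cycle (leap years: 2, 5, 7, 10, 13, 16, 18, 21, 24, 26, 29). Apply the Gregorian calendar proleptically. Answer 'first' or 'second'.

The two dates have Julian Day Numbers 2294586 and 2291842 respectively.
Since 2291842 < 2294586, the second date comes first.

second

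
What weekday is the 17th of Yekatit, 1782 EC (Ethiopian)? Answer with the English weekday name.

Monday

This is JDN 2374897 (22 February 1790 Gregorian).
JDN 2374897 mod 7 = 0, and JDN 0 was a Monday, so this is a Monday.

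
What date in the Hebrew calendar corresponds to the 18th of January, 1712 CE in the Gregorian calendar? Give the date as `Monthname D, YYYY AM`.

Shevat 10, 5472 AM

Julian Day Number of the source date = 2346372.
Converting JDN 2346372 to the Hebrew calendar gives 10 Shevat 5472 AM.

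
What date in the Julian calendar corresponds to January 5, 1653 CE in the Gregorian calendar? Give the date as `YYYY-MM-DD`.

For dates in this range the Gregorian date is 10 days ahead of the Julian.
5 January 1653 Gregorian − 10 days → 26 December 1652 Julian.

1652-12-26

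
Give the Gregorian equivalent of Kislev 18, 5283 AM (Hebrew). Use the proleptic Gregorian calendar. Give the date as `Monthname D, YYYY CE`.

December 17, 1522 CE

Both dates share Julian Day Number 2277309; in the Gregorian calendar that is 17 December 1522 CE.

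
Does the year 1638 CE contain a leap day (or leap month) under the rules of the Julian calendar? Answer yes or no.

no

1638 mod 4 = 2, so it is a common year in the Julian calendar.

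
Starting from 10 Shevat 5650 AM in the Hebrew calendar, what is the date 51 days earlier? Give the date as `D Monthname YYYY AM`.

JDN of 10 Shevat 5650 AM = 2411399.
2411399 − 51 = 2411348.
JDN 2411348 in the Hebrew calendar is 18 Kislev 5650 AM.

18 Kislev 5650 AM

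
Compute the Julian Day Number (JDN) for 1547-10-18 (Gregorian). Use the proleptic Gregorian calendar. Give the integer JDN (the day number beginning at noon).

JDN 2299161 is 15 October 1582 CE (Gregorian); the target day is −12781 days from there, so JDN = 2286380.

2286380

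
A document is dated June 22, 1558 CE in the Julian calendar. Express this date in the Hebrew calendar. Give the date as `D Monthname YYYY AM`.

Both dates share Julian Day Number 2290290; in the Hebrew calendar that is 6 Tammuz 5318 AM.

6 Tammuz 5318 AM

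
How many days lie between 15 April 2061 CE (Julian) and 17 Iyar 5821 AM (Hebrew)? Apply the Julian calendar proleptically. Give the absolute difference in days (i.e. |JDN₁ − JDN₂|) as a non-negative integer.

First date → JDN 2473943; second date → JDN 2473952.
The interval is |2473943 − 2473952| = 9 days.

9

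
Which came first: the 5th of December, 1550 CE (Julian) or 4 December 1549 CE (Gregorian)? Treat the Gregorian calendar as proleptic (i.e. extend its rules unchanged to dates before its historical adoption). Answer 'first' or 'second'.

second

The two dates have Julian Day Numbers 2287534 and 2287158 respectively.
Since 2287158 < 2287534, the second date comes first.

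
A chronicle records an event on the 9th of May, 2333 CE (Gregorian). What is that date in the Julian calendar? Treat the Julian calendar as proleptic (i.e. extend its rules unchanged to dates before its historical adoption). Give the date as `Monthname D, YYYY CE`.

At this point the Julian calendar is 16 days behind the Gregorian.
9 May 2333 Gregorian − 16 days → 23 April 2333 Julian.

April 23, 2333 CE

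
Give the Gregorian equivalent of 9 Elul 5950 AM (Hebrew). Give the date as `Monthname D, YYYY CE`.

Both dates share Julian Day Number 2521193; in the Gregorian calendar that is 9 September 2190 CE.

September 9, 2190 CE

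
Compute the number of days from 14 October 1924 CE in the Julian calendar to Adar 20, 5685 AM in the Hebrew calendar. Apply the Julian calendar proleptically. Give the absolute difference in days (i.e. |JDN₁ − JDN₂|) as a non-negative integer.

140

JDN of the first date = 2424086.
JDN of the second date = 2424226.
|2424226 − 2424086| = 140.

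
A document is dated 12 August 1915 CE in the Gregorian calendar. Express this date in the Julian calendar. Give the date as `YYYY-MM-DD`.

The Julian–Gregorian offset here is 13 days (Julian trailing).
12 August 1915 Gregorian − 13 days → 30 July 1915 Julian.

1915-07-30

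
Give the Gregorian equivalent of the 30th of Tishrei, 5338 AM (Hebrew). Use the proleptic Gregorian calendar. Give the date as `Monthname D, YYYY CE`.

Julian Day Number of the source date = 2297341.
Converting JDN 2297341 to the Gregorian calendar gives 21 October 1577 CE.

October 21, 1577 CE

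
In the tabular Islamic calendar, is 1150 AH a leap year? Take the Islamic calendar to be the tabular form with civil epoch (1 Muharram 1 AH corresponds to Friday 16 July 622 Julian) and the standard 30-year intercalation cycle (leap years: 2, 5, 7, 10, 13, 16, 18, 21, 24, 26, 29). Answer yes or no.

Year 1150 AH is year 10 of its 30-year cycle; leap positions are 2, 5, 7, 10, 13, 16, 18, 21, 24, 26, 29, so it is a leap year (355 days).

yes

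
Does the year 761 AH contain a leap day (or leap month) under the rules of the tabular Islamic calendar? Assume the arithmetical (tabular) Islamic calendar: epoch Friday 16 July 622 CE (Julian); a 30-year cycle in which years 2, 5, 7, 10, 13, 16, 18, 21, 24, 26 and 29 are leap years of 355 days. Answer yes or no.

Year 761 AH is year 11 of its 30-year cycle; leap positions are 2, 5, 7, 10, 13, 16, 18, 21, 24, 26, 29, so it is a common year (354 days).

no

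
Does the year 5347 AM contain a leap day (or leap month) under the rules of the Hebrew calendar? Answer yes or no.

Hebrew year 5347 is year 8 of its 19-year Metonic cycle; leap years are at positions 3, 6, 8, 11, 14, 17, 19, so it is a leap year (13 months).

yes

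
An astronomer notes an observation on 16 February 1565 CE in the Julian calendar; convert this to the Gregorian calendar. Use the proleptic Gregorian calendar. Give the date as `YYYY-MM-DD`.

The Julian–Gregorian offset here is 10 days (Julian trailing).
16 February 1565 Julian + 10 days → 26 February 1565 Gregorian.

1565-02-26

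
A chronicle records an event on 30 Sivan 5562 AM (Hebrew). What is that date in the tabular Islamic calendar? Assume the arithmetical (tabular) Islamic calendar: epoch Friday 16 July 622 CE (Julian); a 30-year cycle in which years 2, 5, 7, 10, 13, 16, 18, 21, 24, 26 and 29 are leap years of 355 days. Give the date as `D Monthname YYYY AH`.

28 Safar 1217 AH

Julian Day Number of the source date = 2379407.
Converting JDN 2379407 to the tabular Islamic calendar gives 28 Safar 1217 AH.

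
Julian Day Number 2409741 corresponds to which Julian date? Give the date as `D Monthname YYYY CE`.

6 July 1885 CE

JDN 2409741 is 18 July 1885 in the Gregorian calendar.
In the Julian calendar that day is 6 July 1885 CE.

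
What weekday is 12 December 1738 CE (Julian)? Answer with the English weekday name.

In the Gregorian calendar this is 23 December 1738 (JDN 2356208).
2356208 ≡ 1 (mod 7); counting from Monday = 0 gives Tuesday.

Tuesday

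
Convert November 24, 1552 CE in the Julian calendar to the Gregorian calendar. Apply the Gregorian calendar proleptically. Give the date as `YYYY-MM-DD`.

1552-12-04

At this point the Julian calendar is 10 days behind the Gregorian.
24 November 1552 Julian + 10 days → 4 December 1552 Gregorian.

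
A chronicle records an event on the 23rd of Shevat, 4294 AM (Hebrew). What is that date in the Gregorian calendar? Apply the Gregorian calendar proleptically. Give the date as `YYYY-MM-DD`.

Julian Day Number of the source date = 1916125.
Converting JDN 1916125 to the Gregorian calendar gives 26 January 534 CE.

0534-01-26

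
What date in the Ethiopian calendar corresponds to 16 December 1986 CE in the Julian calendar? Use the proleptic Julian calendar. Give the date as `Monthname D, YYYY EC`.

Tahsas 20, 1979 EC

The source date corresponds to 29 December 1986 in the Gregorian calendar (JDN 2446794).
That day falls on 20 Tahsas 1979 EC in the Ethiopian calendar.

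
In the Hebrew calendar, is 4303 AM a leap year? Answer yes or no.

no

Hebrew year 4303 is year 9 of its 19-year Metonic cycle; leap years are at positions 3, 6, 8, 11, 14, 17, 19, so it is a common year (12 months).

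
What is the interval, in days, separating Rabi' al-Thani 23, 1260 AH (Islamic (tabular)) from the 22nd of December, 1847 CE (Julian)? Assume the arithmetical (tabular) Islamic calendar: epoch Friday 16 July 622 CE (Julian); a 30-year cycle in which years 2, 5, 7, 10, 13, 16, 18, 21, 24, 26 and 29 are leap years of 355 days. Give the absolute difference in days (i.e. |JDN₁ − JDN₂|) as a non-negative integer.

First date → JDN 2394699; second date → JDN 2396030.
The interval is |2394699 − 2396030| = 1331 days.

1331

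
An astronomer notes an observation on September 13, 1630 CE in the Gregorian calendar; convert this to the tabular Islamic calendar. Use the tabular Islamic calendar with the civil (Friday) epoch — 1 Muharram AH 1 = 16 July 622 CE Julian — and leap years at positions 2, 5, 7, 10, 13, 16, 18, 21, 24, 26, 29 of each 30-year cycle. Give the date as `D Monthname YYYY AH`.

Julian Day Number of the source date = 2316661.
Converting JDN 2316661 to the tabular Islamic calendar gives 5 Safar 1040 AH.

5 Safar 1040 AH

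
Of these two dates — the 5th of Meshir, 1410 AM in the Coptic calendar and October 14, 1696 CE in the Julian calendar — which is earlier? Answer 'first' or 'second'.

The two dates have Julian Day Numbers 2339821 and 2340809 respectively.
Since 2339821 < 2340809, the first date comes first.

first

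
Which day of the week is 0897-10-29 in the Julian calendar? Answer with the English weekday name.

This is JDN 2048989 (2 November 897 Gregorian).
JDN 2048989 mod 7 = 5, and JDN 0 was a Monday, so this is a Saturday.

Saturday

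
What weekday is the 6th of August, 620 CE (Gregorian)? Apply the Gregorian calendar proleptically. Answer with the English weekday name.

Sunday

1947728 ≡ 6 (mod 7); counting from Monday = 0 gives Sunday.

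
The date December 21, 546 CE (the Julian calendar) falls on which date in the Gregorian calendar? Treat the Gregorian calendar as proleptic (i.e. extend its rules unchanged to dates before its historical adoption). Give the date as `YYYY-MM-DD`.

For dates in this range the Gregorian date is 2 days ahead of the Julian.
21 December 546 Julian + 2 days → 23 December 546 Gregorian.

0546-12-23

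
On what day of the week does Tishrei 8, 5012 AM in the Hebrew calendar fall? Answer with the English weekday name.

Monday

In the proleptic Gregorian calendar this is 2 October 1251 (JDN 2178253).
JDN 2178253 mod 7 = 0, and JDN 0 was a Monday, so this is a Monday.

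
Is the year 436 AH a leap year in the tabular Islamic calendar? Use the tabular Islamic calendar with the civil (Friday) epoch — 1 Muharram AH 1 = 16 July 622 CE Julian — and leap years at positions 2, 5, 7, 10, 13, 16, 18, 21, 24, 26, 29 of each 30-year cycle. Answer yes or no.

yes

Year 436 AH is year 16 of its 30-year cycle; leap positions are 2, 5, 7, 10, 13, 16, 18, 21, 24, 26, 29, so it is a leap year (355 days).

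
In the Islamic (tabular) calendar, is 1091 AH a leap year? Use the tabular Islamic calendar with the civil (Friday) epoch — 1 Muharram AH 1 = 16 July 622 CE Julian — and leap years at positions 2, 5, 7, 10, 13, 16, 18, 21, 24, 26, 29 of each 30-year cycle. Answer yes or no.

no

Year 1091 AH is year 11 of its 30-year cycle; leap positions are 2, 5, 7, 10, 13, 16, 18, 21, 24, 26, 29, so it is a common year (354 days).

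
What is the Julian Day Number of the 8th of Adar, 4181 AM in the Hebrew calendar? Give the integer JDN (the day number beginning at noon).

Equivalently 27 February 421 (proleptic Gregorian).
JDN 2299161 is 15 October 1582 CE (Gregorian); the target day is −424276 days from there, so JDN = 1874885.

1874885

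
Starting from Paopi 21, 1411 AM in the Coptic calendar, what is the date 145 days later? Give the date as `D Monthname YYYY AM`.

The starting date is JDN 2340082; 2340082 + 145 = 2340227.
JDN 2340227 corresponds to 16 Paremhat 1411 AM.

16 Paremhat 1411 AM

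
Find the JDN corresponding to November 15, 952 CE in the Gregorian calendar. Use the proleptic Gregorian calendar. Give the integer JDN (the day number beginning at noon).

2069090

JDN 2299161 is 15 October 1582 CE (Gregorian); the target day is −230071 days from there, so JDN = 2069090.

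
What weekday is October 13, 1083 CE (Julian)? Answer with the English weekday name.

Friday

In the proleptic Gregorian calendar this is 19 October 1083 (JDN 2116909).
Since JDN mod 7 = 4 (0 = Monday), the day is Friday.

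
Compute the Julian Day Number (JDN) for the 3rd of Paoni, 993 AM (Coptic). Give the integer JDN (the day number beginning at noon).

2187630

In the proleptic Gregorian calendar the same day is 4 June 1277.
JDN 2400001 is 17 November 1858 CE (Gregorian), MJD 0; the target day is −212371 days from there, so JDN = 2187630.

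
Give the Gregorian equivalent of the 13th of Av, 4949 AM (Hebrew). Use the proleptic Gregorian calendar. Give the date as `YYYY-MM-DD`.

1189-08-05

Julian Day Number of the source date = 2155550.
Converting JDN 2155550 to the Gregorian calendar gives 5 August 1189 CE.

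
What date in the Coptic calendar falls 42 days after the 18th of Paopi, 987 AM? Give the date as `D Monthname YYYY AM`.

30 Hathor 987 AM

The starting date is JDN 2185213; 2185213 + 42 = 2185255.
JDN 2185255 corresponds to 30 Hathor 987 AM.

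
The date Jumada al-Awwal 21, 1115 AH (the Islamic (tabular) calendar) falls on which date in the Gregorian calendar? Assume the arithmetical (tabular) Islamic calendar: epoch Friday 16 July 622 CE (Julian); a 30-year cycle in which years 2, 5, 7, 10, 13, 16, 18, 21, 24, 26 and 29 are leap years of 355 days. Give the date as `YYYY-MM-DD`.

Julian Day Number of the source date = 2343342.
Converting JDN 2343342 to the Gregorian calendar gives 2 October 1703 CE.

1703-10-02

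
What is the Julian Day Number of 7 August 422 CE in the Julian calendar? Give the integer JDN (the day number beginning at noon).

In the proleptic Gregorian calendar the same day is 8 August 422.
JDN 2400001 is 17 November 1858 CE (Gregorian), MJD 0; the target day is −524589 days from there, so JDN = 1875412.

1875412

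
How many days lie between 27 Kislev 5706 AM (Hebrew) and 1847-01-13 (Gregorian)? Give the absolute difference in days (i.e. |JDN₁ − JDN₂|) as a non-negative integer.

JDN of the first date = 2431792.
JDN of the second date = 2395675.
|2395675 − 2431792| = 36117.

36117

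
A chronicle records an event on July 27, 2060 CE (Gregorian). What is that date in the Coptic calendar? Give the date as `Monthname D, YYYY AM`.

Julian Day Number of the source date = 2473668.
Converting JDN 2473668 to the Coptic calendar gives 20 Epip 1776 AM.

Epip 20, 1776 AM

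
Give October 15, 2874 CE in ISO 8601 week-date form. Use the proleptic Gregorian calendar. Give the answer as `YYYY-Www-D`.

2874-W42-1

The weekday is Monday (ISO weekday 1).
That Monday belongs to ISO week 42 of ISO year 2874.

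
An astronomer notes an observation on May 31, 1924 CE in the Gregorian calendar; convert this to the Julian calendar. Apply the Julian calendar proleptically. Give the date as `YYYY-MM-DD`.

At this point the Julian calendar is 13 days behind the Gregorian.
31 May 1924 Gregorian − 13 days → 18 May 1924 Julian.

1924-05-18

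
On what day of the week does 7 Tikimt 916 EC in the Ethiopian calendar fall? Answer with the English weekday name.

This is JDN 2058461 (10 October 923 Gregorian).
Since JDN mod 7 = 6 (0 = Monday), the day is Sunday.

Sunday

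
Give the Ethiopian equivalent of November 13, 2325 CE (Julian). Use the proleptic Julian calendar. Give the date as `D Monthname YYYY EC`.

17 Hidar 2318 EC

Julian Day Number of the source date = 2570581.
Converting JDN 2570581 to the Ethiopian calendar gives 17 Hidar 2318 EC.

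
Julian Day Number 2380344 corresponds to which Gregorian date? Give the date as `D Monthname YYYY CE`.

22 January 1805 CE

Counting from JDN 2299161 = 15 Oct 1582 gives an offset of 81183 days.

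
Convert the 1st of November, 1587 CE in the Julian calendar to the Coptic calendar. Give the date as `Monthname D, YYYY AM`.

Hathor 4, 1304 AM

Julian Day Number of the source date = 2301014.
Converting JDN 2301014 to the Coptic calendar gives 4 Hathor 1304 AM.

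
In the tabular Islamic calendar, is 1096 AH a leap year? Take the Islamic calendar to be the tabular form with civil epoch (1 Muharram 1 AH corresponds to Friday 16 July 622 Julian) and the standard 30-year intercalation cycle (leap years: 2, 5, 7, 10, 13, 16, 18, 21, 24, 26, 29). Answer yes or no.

yes

Year 1096 AH is year 16 of its 30-year cycle; leap positions are 2, 5, 7, 10, 13, 16, 18, 21, 24, 26, 29, so it is a leap year (355 days).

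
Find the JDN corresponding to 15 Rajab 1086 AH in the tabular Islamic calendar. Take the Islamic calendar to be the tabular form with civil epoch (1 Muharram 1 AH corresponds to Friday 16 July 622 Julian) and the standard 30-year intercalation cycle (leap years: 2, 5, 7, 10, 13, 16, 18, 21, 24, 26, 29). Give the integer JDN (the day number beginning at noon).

2333119

In the Gregorian calendar the same day is 5 October 1675.
JDN 2400001 is 17 November 1858 CE (Gregorian), MJD 0; the target day is −66882 days from there, so JDN = 2333119.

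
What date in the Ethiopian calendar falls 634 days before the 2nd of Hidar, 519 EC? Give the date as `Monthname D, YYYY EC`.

JDN of the 2nd of Hidar, 519 EC = 1913481.
1913481 − 634 = 1912847.
JDN 1912847 in the Ethiopian calendar is Yekatit 8, 517 EC.

Yekatit 8, 517 EC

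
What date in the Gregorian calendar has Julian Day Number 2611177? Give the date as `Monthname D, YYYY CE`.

January 21, 2437 CE

Counting from JDN 2299161 = 15 Oct 1582 gives an offset of 312016 days.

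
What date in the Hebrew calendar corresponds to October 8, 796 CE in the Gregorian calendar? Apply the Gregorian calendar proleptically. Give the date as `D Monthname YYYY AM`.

Both dates share Julian Day Number 2012074; in the Hebrew calendar that is 27 Tishrei 4557 AM.

27 Tishrei 4557 AM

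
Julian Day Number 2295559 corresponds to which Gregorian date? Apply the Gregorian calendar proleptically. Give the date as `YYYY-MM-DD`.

1572-12-04

Counting from JDN 2299161 = 15 Oct 1582 gives an offset of -3602 days.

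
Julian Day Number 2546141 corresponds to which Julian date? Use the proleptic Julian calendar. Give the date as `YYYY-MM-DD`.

The Gregorian equivalent of JDN 2546141 is 30 December 2258.
In the Julian calendar that day is 2258-12-15.

2258-12-15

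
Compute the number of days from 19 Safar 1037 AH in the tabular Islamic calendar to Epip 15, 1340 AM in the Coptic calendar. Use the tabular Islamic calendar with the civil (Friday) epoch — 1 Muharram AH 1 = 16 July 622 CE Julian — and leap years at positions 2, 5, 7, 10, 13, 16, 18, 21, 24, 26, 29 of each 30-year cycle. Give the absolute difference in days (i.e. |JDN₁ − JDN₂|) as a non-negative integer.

1198

First date → JDN 2315612; second date → JDN 2314414.
The interval is |2315612 − 2314414| = 1198 days.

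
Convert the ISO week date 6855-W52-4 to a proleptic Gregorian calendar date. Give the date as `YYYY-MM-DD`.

ISO week 1 of 6855 is the week containing the first Thursday of 6855.
Week 52, day 4 (Thursday) lands on 6855-12-30.

6855-12-30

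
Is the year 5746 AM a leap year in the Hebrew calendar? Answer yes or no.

Hebrew year 5746 is year 8 of its 19-year Metonic cycle; leap years are at positions 3, 6, 8, 11, 14, 17, 19, so it is a leap year (13 months).

yes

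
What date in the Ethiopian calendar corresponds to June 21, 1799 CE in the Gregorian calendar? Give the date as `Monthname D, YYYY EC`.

Both dates share Julian Day Number 2378303; in the Ethiopian calendar that is 16 Sene 1791 EC.

Sene 16, 1791 EC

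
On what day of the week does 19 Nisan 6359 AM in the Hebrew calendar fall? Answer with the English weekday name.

Saturday

Equivalently 6 April 2599 Gregorian, JDN 2670421.
JDN 2670421 mod 7 = 5, and JDN 0 was a Monday, so this is a Saturday.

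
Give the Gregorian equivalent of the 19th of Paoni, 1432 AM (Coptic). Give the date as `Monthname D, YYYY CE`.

Julian Day Number of the source date = 2347991.
Converting JDN 2347991 to the Gregorian calendar gives 24 June 1716 CE.

June 24, 1716 CE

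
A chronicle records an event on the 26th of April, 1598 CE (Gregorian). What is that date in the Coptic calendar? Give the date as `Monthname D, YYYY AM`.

Parmouti 21, 1314 AM

Julian Day Number of the source date = 2304833.
Converting JDN 2304833 to the Coptic calendar gives 21 Parmouti 1314 AM.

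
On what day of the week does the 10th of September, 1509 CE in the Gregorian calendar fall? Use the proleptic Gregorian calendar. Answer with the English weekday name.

Friday

2272463 ≡ 4 (mod 7); counting from Monday = 0 gives Friday.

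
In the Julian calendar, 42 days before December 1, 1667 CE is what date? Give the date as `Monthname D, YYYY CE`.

Counting 42 days back from JDN 2330264 reaches JDN 2330222, which is October 20, 1667 CE.

October 20, 1667 CE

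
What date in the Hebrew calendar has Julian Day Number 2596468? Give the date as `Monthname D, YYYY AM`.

The Gregorian equivalent of JDN 2596468 is 14 October 2396.
In the Hebrew calendar that day is Tishrei 12, 6157 AM.

Tishrei 12, 6157 AM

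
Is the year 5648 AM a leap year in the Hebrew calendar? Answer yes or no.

Hebrew year 5648 is year 5 of its 19-year Metonic cycle; leap years are at positions 3, 6, 8, 11, 14, 17, 19, so it is a common year (12 months).

no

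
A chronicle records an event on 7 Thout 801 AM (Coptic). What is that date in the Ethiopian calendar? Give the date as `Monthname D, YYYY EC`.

Both dates share Julian Day Number 2117236; in the Ethiopian calendar that is 7 Meskerem 1077 EC.

Meskerem 7, 1077 EC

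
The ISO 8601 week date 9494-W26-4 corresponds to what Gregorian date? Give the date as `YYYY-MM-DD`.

ISO week 1 of 9494 is the week containing the first Thursday of 9494.
Week 26, day 4 (Thursday) lands on 9494-06-28.

9494-06-28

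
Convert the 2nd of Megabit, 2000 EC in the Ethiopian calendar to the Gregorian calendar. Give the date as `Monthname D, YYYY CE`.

Both dates share Julian Day Number 2454537; in the Gregorian calendar that is 11 March 2008 CE.

March 11, 2008 CE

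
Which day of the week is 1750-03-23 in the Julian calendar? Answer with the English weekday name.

Friday

In the Gregorian calendar this is 3 April 1750 (JDN 2360327).
2360327 ≡ 4 (mod 7); counting from Monday = 0 gives Friday.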